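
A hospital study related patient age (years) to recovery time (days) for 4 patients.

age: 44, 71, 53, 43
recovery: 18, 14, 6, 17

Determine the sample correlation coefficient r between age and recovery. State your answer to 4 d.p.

-0.3130

n = 4, Σx = 211, Σy = 55, Σx² = 11635, Σy² = 845, Σxy = 2835
nΣxy − ΣxΣy = 11340 − 11605 = -265
nΣx² − (Σx)² = 46540 − 44521 = 2019; nΣy² − (Σy)² = 3380 − 3025 = 355
r = -265 / √(2019 × 355) = -265 / 846.6079 ≈ -0.3130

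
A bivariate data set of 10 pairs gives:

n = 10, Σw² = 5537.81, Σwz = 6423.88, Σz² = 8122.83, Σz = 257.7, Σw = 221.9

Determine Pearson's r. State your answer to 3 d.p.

r = (nΣwz − ΣwΣz) / √[(nΣw² − (Σw)²)(nΣz² − (Σz)²)]
Numerator: 10×6423.88 − 221.9×257.7 = 7055.17
Denominator: √[(55378.1 − 49239.61)(81228.3 − 66409.29)] = √[6138.49 × 14819.01] = 9537.6278
r = 7055.17 / 9537.6278 ≈ 0.740

0.740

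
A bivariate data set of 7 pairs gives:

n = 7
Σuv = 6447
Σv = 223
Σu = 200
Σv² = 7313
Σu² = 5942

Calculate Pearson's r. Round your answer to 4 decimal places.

0.3465

r = (nΣuv − ΣuΣv) / √[(nΣu² − (Σu)²)(nΣv² − (Σv)²)]
Numerator: 7×6447 − 200×223 = 529
Denominator: √[(41594 − 40000)(51191 − 49729)] = √[1594 × 1462] = 1526.5739
r = 529 / 1526.5739 ≈ 0.3465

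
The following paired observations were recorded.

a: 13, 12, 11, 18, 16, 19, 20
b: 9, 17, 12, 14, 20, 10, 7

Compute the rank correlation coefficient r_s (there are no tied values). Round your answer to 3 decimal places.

Rank a: 3, 2, 1, 5, 4, 6, 7
Rank b: 2, 6, 4, 5, 7, 3, 1
d = rank(a) − rank(b): 1, -4, -3, 0, -3, 3, 6; Σd² = 80
ρ = 1 − 6Σd² / [n(n²−1)] = 1 − 6×80 / (7×48) = 1 − 480/336 ≈ -0.429

-0.429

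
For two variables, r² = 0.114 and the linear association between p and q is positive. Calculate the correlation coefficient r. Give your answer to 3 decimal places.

0.338

|r| = √0.114 = 0.338
The association is positive, so r = 0.338.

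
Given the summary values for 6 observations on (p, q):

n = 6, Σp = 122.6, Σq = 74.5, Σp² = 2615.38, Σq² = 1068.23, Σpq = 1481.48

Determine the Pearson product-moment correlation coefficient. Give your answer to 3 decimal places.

-0.325

r = (nΣpq − ΣpΣq) / √[(nΣp² − (Σp)²)(nΣq² − (Σq)²)]
Numerator: 6×1481.48 − 122.6×74.5 = -244.82
Denominator: √[(15692.28 − 15030.76)(6409.38 − 5550.25)] = √[661.52 × 859.13] = 753.8778
r = -244.82 / 753.8778 ≈ -0.325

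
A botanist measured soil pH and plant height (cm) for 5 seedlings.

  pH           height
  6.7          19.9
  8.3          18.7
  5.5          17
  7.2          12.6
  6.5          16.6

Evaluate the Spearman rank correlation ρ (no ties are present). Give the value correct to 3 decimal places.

Rank pH: 3, 5, 1, 4, 2
Rank height: 5, 4, 3, 1, 2
d = rank(pH) − rank(height): -2, 1, -2, 3, 0; Σd² = 18
ρ = 1 − 6Σd² / [n(n²−1)] = 1 − 6×18 / (5×24) = 1 − 108/120 ≈ 0.100

0.100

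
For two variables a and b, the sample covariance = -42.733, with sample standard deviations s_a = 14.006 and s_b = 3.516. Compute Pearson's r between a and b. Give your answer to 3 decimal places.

r = Cov(a,b) / (s_a · s_b) = -42.733 / (14.006 × 3.516)
  = -42.733 / 49.2451 ≈ -0.868

-0.868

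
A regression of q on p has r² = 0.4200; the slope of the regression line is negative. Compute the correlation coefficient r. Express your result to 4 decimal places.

-0.6481

|r| = √0.4200 = 0.6481
The association is negative, so r = −0.6481.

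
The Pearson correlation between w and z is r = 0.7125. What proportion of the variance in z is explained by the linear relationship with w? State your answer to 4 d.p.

r² = (0.7125)² = 0.5077

0.5077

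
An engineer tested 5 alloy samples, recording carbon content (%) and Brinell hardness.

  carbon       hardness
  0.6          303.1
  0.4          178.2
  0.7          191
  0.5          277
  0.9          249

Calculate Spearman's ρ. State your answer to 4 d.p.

0.2000

Rank carbon: 3, 1, 4, 2, 5
Rank hardness: 5, 1, 2, 4, 3
d = rank(carbon) − rank(hardness): -2, 0, 2, -2, 2; Σd² = 16
ρ = 1 − 6Σd² / [n(n²−1)] = 1 − 6×16 / (5×24) = 1 − 96/120 ≈ 0.2000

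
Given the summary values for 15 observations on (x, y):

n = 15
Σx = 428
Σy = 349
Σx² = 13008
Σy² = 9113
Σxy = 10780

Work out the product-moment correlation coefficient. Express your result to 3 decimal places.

0.925

r = (nΣxy − ΣxΣy) / √[(nΣx² − (Σx)²)(nΣy² − (Σy)²)]
Numerator: 15×10780 − 428×349 = 12328
Denominator: √[(195120 − 183184)(136695 − 121801)] = √[11936 × 14894] = 13333.2211
r = 12328 / 13333.2211 ≈ 0.925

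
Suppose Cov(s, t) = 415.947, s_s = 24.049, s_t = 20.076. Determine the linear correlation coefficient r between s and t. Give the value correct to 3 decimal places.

r = Cov(s,t) / (s_s · s_t) = 415.947 / (24.049 × 20.076)
  = 415.947 / 482.8077 ≈ 0.862

0.862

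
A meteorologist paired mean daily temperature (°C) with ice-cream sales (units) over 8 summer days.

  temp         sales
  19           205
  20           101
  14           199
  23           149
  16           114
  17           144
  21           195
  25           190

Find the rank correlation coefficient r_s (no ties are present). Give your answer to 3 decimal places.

-0.024

Rank temp: 4, 5, 1, 7, 2, 3, 6, 8
Rank sales: 8, 1, 7, 4, 2, 3, 6, 5
d = rank(temp) − rank(sales): -4, 4, -6, 3, 0, 0, 0, 3; Σd² = 86
ρ = 1 − 6Σd² / [n(n²−1)] = 1 − 6×86 / (8×63) = 1 − 516/504 ≈ -0.024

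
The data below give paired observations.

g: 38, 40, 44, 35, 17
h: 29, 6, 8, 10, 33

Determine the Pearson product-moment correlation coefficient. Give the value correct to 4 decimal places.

n = 5, Σg = 174, Σh = 86, Σg² = 6494, Σh² = 2130, Σgh = 2605
nΣgh − ΣgΣh = 13025 − 14964 = -1939
nΣg² − (Σg)² = 32470 − 30276 = 2194; nΣh² − (Σh)² = 10650 − 7396 = 3254
r = -1939 / √(2194 × 3254) = -1939 / 2671.9424 ≈ -0.7257

-0.7257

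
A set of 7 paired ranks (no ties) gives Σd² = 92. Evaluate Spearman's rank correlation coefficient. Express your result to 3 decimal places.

-0.643

ρ = 1 − 6Σd² / [n(n²−1)] = 1 − 6×92 / (7×48)
  = 1 − 552/336 = 1 − 1.6429 ≈ -0.643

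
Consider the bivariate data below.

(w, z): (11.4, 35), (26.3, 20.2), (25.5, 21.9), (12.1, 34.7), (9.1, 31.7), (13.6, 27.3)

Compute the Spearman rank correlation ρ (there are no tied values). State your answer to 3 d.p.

Rank w: 2, 6, 5, 3, 1, 4
Rank z: 6, 1, 2, 5, 4, 3
d = rank(w) − rank(z): -4, 5, 3, -2, -3, 1; Σd² = 64
ρ = 1 − 6Σd² / [n(n²−1)] = 1 − 6×64 / (6×35) = 1 − 384/210 ≈ -0.829

-0.829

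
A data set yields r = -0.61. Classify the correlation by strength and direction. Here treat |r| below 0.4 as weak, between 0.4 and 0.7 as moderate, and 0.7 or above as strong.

r = -0.61 < 0 so the relationship is negative.
|r| = 0.61, which falls in the moderate range.

moderate negative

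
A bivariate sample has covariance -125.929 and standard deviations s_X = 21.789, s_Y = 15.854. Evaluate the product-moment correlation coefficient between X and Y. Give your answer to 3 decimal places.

r = Cov(X,Y) / (s_X · s_Y) = -125.929 / (21.789 × 15.854)
  = -125.929 / 345.4428 ≈ -0.365

-0.365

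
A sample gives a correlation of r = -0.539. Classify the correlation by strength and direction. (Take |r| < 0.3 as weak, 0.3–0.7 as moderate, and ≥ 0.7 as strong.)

moderate negative

r = -0.539 < 0 so the relationship is negative.
|r| = 0.539, which falls in the moderate range.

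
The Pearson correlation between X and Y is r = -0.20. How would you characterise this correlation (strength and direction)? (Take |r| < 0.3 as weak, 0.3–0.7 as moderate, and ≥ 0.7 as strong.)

weak negative

r = -0.20 < 0 so the relationship is negative.
|r| = 0.20, which falls in the weak range.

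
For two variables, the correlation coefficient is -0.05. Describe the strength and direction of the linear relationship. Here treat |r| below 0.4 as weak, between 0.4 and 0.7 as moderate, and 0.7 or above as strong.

r = -0.05 < 0 so the relationship is negative.
|r| = 0.05, which falls in the weak range.

weak negative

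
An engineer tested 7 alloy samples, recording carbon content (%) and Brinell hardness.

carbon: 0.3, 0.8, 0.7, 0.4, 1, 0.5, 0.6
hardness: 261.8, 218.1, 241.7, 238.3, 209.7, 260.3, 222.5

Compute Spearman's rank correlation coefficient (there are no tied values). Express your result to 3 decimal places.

Rank carbon: 1, 6, 5, 2, 7, 3, 4
Rank hardness: 7, 2, 5, 4, 1, 6, 3
d = rank(carbon) − rank(hardness): -6, 4, 0, -2, 6, -3, 1; Σd² = 102
ρ = 1 − 6Σd² / [n(n²−1)] = 1 − 6×102 / (7×48) = 1 − 612/336 ≈ -0.821

-0.821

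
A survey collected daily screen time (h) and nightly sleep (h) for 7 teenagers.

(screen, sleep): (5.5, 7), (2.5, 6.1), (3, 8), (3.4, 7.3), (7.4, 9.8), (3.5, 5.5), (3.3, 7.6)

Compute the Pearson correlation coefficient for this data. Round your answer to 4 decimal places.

n = 7, Σx = 28.6, Σy = 51.3, Σx² = 134.96, Σy² = 387.55, Σxy = 219.42
nΣxy − ΣxΣy = 1535.94 − 1467.18 = 68.76
nΣx² − (Σx)² = 944.72 − 817.96 = 126.76; nΣy² − (Σy)² = 2712.85 − 2631.69 = 81.16
r = 68.76 / √(126.76 × 81.16) = 68.76 / 101.4290 ≈ 0.6779

0.6779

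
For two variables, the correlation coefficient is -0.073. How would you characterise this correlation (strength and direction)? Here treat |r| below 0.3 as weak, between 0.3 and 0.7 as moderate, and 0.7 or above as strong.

r = -0.073 < 0 so the relationship is negative.
|r| = 0.073, which falls in the weak range.

weak negative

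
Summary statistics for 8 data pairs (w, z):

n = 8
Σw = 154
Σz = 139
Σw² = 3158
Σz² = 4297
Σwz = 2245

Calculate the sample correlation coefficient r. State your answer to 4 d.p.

r = (nΣwz − ΣwΣz) / √[(nΣw² − (Σw)²)(nΣz² − (Σz)²)]
Numerator: 8×2245 − 154×139 = -3446
Denominator: √[(25264 − 23716)(34376 − 19321)] = √[1548 × 15055] = 4827.5397
r = -3446 / 4827.5397 ≈ -0.7138

-0.7138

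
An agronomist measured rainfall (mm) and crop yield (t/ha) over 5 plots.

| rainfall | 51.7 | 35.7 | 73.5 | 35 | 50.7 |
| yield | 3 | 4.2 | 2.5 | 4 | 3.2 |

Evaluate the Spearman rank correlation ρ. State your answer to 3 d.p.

-0.900

Rank rainfall: 4, 2, 5, 1, 3
Rank yield: 2, 5, 1, 4, 3
d = rank(rainfall) − rank(yield): 2, -3, 4, -3, 0; Σd² = 38
ρ = 1 − 6Σd² / [n(n²−1)] = 1 − 6×38 / (5×24) = 1 − 228/120 ≈ -0.900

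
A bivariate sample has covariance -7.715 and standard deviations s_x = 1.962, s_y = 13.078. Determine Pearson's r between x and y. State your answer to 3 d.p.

r = Cov(x,y) / (s_x · s_y) = -7.715 / (1.962 × 13.078)
  = -7.715 / 25.6590 ≈ -0.301

-0.301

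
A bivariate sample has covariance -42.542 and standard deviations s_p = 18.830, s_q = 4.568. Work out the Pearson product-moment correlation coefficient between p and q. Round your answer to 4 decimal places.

r = Cov(p,q) / (s_p · s_q) = -42.542 / (18.830 × 4.568)
  = -42.542 / 86.0154 ≈ -0.4946

-0.4946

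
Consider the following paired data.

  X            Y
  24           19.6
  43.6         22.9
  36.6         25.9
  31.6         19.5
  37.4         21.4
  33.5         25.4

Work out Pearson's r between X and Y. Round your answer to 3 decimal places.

n = 6, ΣX = 206.7, ΣY = 134.7, ΣX² = 7336.09, ΣY² = 3062.75, ΣXY = 4684.24
nΣXY − ΣXΣY = 28105.44 − 27842.49 = 262.95
nΣX² − (ΣX)² = 44016.54 − 42724.89 = 1291.65; nΣY² − (ΣY)² = 18376.5 − 18144.09 = 232.41
r = 262.95 / √(1291.65 × 232.41) = 262.95 / 547.8981 ≈ 0.480

0.480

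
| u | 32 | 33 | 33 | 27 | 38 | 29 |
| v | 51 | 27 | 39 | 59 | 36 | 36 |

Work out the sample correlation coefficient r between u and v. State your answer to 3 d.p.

-0.550

n = 6, Σu = 192, Σv = 248, Σu² = 6216, Σv² = 10924, Σuv = 7815
nΣuv − ΣuΣv = 46890 − 47616 = -726
nΣu² − (Σu)² = 37296 − 36864 = 432; nΣv² − (Σv)² = 65544 − 61504 = 4040
r = -726 / √(432 × 4040) = -726 / 1321.0905 ≈ -0.550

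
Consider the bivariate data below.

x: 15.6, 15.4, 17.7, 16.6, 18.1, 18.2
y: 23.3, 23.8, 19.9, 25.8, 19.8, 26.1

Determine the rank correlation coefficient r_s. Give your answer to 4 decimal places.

Rank x: 2, 1, 4, 3, 5, 6
Rank y: 3, 4, 2, 5, 1, 6
d = rank(x) − rank(y): -1, -3, 2, -2, 4, 0; Σd² = 34
ρ = 1 − 6Σd² / [n(n²−1)] = 1 − 6×34 / (6×35) = 1 − 204/210 ≈ 0.0286

0.0286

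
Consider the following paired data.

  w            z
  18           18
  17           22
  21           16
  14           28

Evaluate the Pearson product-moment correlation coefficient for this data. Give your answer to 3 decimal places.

-0.960

n = 4, Σw = 70, Σz = 84, Σw² = 1250, Σz² = 1848, Σwz = 1426
nΣwz − ΣwΣz = 5704 − 5880 = -176
nΣw² − (Σw)² = 5000 − 4900 = 100; nΣz² − (Σz)² = 7392 − 7056 = 336
r = -176 / √(100 × 336) = -176 / 183.3030 ≈ -0.960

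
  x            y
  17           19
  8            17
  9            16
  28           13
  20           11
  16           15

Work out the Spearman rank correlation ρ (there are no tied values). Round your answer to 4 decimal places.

Rank x: 4, 1, 2, 6, 5, 3
Rank y: 6, 5, 4, 2, 1, 3
d = rank(x) − rank(y): -2, -4, -2, 4, 4, 0; Σd² = 56
ρ = 1 − 6Σd² / [n(n²−1)] = 1 − 6×56 / (6×35) = 1 − 336/210 ≈ -0.6000

-0.6000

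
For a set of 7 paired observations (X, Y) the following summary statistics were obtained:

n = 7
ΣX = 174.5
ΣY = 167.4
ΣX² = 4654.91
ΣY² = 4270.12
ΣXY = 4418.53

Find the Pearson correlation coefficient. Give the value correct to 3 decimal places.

0.861

r = (nΣXY − ΣXΣY) / √[(nΣX² − (ΣX)²)(nΣY² − (ΣY)²)]
Numerator: 7×4418.53 − 174.5×167.4 = 1718.41
Denominator: √[(32584.37 − 30450.25)(29890.84 − 28022.76)] = √[2134.12 × 1868.08] = 1996.6740
r = 1718.41 / 1996.6740 ≈ 0.861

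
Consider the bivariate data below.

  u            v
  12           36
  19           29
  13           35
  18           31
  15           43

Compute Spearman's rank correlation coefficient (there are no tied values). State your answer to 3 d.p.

Rank u: 1, 5, 2, 4, 3
Rank v: 4, 1, 3, 2, 5
d = rank(u) − rank(v): -3, 4, -1, 2, -2; Σd² = 34
ρ = 1 − 6Σd² / [n(n²−1)] = 1 − 6×34 / (5×24) = 1 − 204/120 ≈ -0.700

-0.700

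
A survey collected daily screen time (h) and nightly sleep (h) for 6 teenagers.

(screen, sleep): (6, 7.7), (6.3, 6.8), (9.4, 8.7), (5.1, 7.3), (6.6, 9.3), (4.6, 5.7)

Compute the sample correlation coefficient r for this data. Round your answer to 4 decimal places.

0.6853

n = 6, Σx = 38, Σy = 45.5, Σx² = 254.78, Σy² = 353.49, Σxy = 295.65
nΣxy − ΣxΣy = 1773.9 − 1729 = 44.9
nΣx² − (Σx)² = 1528.68 − 1444 = 84.68; nΣy² − (Σy)² = 2120.94 − 2070.25 = 50.69
r = 44.9 / √(84.68 × 50.69) = 44.9 / 65.5166 ≈ 0.6853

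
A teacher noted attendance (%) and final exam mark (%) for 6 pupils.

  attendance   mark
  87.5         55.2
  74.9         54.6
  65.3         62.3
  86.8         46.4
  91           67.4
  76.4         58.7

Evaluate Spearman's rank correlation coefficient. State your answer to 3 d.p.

Rank attendance: 5, 2, 1, 4, 6, 3
Rank mark: 3, 2, 5, 1, 6, 4
d = rank(attendance) − rank(mark): 2, 0, -4, 3, 0, -1; Σd² = 30
ρ = 1 − 6Σd² / [n(n²−1)] = 1 − 6×30 / (6×35) = 1 − 180/210 ≈ 0.143

0.143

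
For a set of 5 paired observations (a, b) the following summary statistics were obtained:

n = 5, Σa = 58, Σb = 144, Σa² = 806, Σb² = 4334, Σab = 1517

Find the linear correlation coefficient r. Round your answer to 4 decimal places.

r = (nΣab − ΣaΣb) / √[(nΣa² − (Σa)²)(nΣb² − (Σb)²)]
Numerator: 5×1517 − 58×144 = -767
Denominator: √[(4030 − 3364)(21670 − 20736)] = √[666 × 934] = 788.6977
r = -767 / 788.6977 ≈ -0.9725

-0.9725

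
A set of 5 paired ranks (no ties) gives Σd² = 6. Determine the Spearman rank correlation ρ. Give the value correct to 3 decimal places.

0.700

ρ = 1 − 6Σd² / [n(n²−1)] = 1 − 6×6 / (5×24)
  = 1 − 36/120 = 1 − 0.3000 ≈ 0.700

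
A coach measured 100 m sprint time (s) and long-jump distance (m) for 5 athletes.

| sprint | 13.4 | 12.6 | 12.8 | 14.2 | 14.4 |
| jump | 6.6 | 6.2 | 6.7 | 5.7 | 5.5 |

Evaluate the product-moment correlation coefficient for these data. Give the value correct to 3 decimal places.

n = 5, Σx = 67.4, Σy = 30.7, Σx² = 911.16, Σy² = 189.63, Σxy = 412.46
nΣxy − ΣxΣy = 2062.3 − 2069.18 = -6.88
nΣx² − (Σx)² = 4555.8 − 4542.76 = 13.04; nΣy² − (Σy)² = 948.15 − 942.49 = 5.66
r = -6.88 / √(13.04 × 5.66) = -6.88 / 8.5911 ≈ -0.801

-0.801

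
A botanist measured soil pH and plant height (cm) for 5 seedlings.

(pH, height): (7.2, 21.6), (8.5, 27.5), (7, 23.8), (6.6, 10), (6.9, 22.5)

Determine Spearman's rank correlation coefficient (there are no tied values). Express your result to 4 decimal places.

Rank pH: 4, 5, 3, 1, 2
Rank height: 2, 5, 4, 1, 3
d = rank(pH) − rank(height): 2, 0, -1, 0, -1; Σd² = 6
ρ = 1 − 6Σd² / [n(n²−1)] = 1 − 6×6 / (5×24) = 1 − 36/120 ≈ 0.7000

0.7000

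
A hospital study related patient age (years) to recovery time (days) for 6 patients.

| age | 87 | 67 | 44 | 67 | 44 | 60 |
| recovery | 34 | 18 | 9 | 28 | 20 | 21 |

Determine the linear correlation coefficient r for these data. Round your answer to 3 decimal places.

0.830

n = 6, Σx = 369, Σy = 130, Σx² = 24019, Σy² = 3186, Σxy = 8576
nΣxy − ΣxΣy = 51456 − 47970 = 3486
nΣx² − (Σx)² = 144114 − 136161 = 7953; nΣy² − (Σy)² = 19116 − 16900 = 2216
r = 3486 / √(7953 × 2216) = 3486 / 4198.0767 ≈ 0.830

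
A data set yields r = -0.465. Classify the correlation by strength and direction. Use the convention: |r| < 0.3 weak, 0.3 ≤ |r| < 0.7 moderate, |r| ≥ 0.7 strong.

moderate negative

r = -0.465 < 0 so the relationship is negative.
|r| = 0.465, which falls in the moderate range.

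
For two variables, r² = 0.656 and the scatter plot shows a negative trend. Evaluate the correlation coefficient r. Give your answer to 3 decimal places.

|r| = √0.656 = 0.810
The association is negative, so r = −0.810.

-0.810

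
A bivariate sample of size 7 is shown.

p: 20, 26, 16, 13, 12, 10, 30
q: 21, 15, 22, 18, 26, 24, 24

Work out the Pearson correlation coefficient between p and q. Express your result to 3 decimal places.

-0.309

n = 7, Σp = 127, Σq = 150, Σp² = 2645, Σq² = 3302, Σpq = 2668
nΣpq − ΣpΣq = 18676 − 19050 = -374
nΣp² − (Σp)² = 18515 − 16129 = 2386; nΣq² − (Σq)² = 23114 − 22500 = 614
r = -374 / √(2386 × 614) = -374 / 1210.3735 ≈ -0.309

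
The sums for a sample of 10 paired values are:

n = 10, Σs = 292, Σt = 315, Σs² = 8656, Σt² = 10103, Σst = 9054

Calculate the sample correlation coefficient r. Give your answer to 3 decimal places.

r = (nΣst − ΣsΣt) / √[(nΣs² − (Σs)²)(nΣt² − (Σt)²)]
Numerator: 10×9054 − 292×315 = -1440
Denominator: √[(86560 − 85264)(101030 − 99225)] = √[1296 × 1805] = 1529.4705
r = -1440 / 1529.4705 ≈ -0.942

-0.942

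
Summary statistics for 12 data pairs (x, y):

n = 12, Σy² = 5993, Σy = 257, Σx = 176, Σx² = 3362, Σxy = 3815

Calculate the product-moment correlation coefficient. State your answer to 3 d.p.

r = (nΣxy − ΣxΣy) / √[(nΣx² − (Σx)²)(nΣy² − (Σy)²)]
Numerator: 12×3815 − 176×257 = 548
Denominator: √[(40344 − 30976)(71916 − 66049)] = √[9368 × 5867] = 7413.6399
r = 548 / 7413.6399 ≈ 0.074

0.074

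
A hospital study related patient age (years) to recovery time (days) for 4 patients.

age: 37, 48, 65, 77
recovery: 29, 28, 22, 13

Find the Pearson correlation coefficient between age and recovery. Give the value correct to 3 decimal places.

n = 4, Σx = 227, Σy = 92, Σx² = 13827, Σy² = 2278, Σxy = 4848
nΣxy − ΣxΣy = 19392 − 20884 = -1492
nΣx² − (Σx)² = 55308 − 51529 = 3779; nΣy² − (Σy)² = 9112 − 8464 = 648
r = -1492 / √(3779 × 648) = -1492 / 1564.8617 ≈ -0.953

-0.953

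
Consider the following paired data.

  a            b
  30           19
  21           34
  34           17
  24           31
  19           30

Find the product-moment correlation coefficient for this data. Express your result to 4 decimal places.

-0.9244

n = 5, Σa = 128, Σb = 131, Σa² = 3434, Σb² = 3667, Σab = 3176
nΣab − ΣaΣb = 15880 − 16768 = -888
nΣa² − (Σa)² = 17170 − 16384 = 786; nΣb² − (Σb)² = 18335 − 17161 = 1174
r = -888 / √(786 × 1174) = -888 / 960.6061 ≈ -0.9244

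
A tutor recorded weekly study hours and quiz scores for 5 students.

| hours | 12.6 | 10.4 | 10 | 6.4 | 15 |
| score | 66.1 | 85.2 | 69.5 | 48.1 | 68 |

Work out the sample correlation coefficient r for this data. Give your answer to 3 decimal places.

n = 5, Σx = 54.4, Σy = 336.9, Σx² = 632.88, Σy² = 23396.11, Σxy = 3741.78
nΣxy − ΣxΣy = 18708.9 − 18327.36 = 381.54
nΣx² − (Σx)² = 3164.4 − 2959.36 = 205.04; nΣy² − (Σy)² = 116980.55 − 113501.61 = 3478.94
r = 381.54 / √(205.04 × 3478.94) = 381.54 / 844.5838 ≈ 0.452

0.452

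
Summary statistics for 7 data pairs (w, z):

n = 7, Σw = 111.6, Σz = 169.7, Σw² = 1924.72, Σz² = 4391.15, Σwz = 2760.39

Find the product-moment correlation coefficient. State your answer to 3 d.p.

0.273

r = (nΣwz − ΣwΣz) / √[(nΣw² − (Σw)²)(nΣz² − (Σz)²)]
Numerator: 7×2760.39 − 111.6×169.7 = 384.21
Denominator: √[(13473.04 − 12454.56)(30738.05 − 28798.09)] = √[1018.48 × 1939.96] = 1405.6353
r = 384.21 / 1405.6353 ≈ 0.273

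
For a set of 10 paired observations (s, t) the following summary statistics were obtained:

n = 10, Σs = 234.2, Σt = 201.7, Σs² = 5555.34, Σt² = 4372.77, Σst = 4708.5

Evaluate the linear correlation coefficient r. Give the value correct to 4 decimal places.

r = (nΣst − ΣsΣt) / √[(nΣs² − (Σs)²)(nΣt² − (Σt)²)]
Numerator: 10×4708.5 − 234.2×201.7 = -153.14
Denominator: √[(55553.4 − 54849.64)(43727.7 − 40682.89)] = √[703.76 × 3044.81] = 1463.8359
r = -153.14 / 1463.8359 ≈ -0.1046

-0.1046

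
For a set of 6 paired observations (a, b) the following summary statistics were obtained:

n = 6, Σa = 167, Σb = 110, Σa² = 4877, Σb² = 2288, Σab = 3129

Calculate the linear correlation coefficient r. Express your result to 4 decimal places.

0.2702

r = (nΣab − ΣaΣb) / √[(nΣa² − (Σa)²)(nΣb² − (Σb)²)]
Numerator: 6×3129 − 167×110 = 404
Denominator: √[(29262 − 27889)(13728 − 12100)] = √[1373 × 1628] = 1495.0732
r = 404 / 1495.0732 ≈ 0.2702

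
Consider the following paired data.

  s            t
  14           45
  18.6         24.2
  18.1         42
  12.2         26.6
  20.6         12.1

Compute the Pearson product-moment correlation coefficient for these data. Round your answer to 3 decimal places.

n = 5, Σs = 83.5, Σt = 149.9, Σs² = 1442.77, Σt² = 5228.61, Σst = 2414.1
nΣst − ΣsΣt = 12070.5 − 12516.65 = -446.15
nΣs² − (Σs)² = 7213.85 − 6972.25 = 241.6; nΣt² − (Σt)² = 26143.05 − 22470.01 = 3673.04
r = -446.15 / √(241.6 × 3673.04) = -446.15 / 942.0225 ≈ -0.474

-0.474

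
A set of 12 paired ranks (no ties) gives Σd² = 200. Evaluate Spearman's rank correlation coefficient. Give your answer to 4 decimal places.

0.3007

ρ = 1 − 6Σd² / [n(n²−1)] = 1 − 6×200 / (12×143)
  = 1 − 1200/1716 = 1 − 0.69930 ≈ 0.3007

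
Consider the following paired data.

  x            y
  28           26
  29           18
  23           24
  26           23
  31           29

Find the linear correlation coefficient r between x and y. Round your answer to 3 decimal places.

0.222

n = 5, Σx = 137, Σy = 120, Σx² = 3791, Σy² = 2946, Σxy = 3299
nΣxy − ΣxΣy = 16495 − 16440 = 55
nΣx² − (Σx)² = 18955 − 18769 = 186; nΣy² − (Σy)² = 14730 − 14400 = 330
r = 55 / √(186 × 330) = 55 / 247.7499 ≈ 0.222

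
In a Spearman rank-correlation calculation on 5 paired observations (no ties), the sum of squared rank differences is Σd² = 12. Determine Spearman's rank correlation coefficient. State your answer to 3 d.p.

0.400

ρ = 1 − 6Σd² / [n(n²−1)] = 1 − 6×12 / (5×24)
  = 1 − 72/120 = 1 − 0.6000 ≈ 0.400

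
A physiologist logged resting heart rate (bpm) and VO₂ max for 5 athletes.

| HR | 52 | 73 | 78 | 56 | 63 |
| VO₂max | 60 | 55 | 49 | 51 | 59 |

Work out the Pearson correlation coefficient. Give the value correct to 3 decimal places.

n = 5, Σx = 322, Σy = 274, Σx² = 21222, Σy² = 15108, Σxy = 17530
nΣxy − ΣxΣy = 87650 − 88228 = -578
nΣx² − (Σx)² = 106110 − 103684 = 2426; nΣy² − (Σy)² = 75540 − 75076 = 464
r = -578 / √(2426 × 464) = -578 / 1060.9731 ≈ -0.545

-0.545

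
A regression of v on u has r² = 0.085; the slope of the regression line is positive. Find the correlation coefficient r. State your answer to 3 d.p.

0.292

|r| = √0.085 = 0.292
The association is positive, so r = 0.292.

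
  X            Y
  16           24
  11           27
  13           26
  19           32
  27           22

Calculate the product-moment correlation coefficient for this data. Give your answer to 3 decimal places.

n = 5, ΣX = 86, ΣY = 131, ΣX² = 1636, ΣY² = 3489, ΣXY = 2221
nΣXY − ΣXΣY = 11105 − 11266 = -161
nΣX² − (ΣX)² = 8180 − 7396 = 784; nΣY² − (ΣY)² = 17445 − 17161 = 284
r = -161 / √(784 × 284) = -161 / 471.8644 ≈ -0.341

-0.341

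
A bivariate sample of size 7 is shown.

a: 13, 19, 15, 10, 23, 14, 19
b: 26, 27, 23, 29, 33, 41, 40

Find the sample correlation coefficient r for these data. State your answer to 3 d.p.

0.236

n = 7, Σa = 113, Σb = 219, Σa² = 1941, Σb² = 7145, Σab = 3579
nΣab − ΣaΣb = 25053 − 24747 = 306
nΣa² − (Σa)² = 13587 − 12769 = 818; nΣb² − (Σb)² = 50015 − 47961 = 2054
r = 306 / √(818 × 2054) = 306 / 1296.2145 ≈ 0.236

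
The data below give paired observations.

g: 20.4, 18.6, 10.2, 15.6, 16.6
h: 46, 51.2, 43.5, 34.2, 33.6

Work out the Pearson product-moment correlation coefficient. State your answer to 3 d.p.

0.265

n = 5, Σg = 81.4, Σh = 208.5, Σg² = 1385.08, Σh² = 8928.29, Σgh = 3425.7
nΣgh − ΣgΣh = 17128.5 − 16971.9 = 156.6
nΣg² − (Σg)² = 6925.4 − 6625.96 = 299.44; nΣh² − (Σh)² = 44641.45 − 43472.25 = 1169.2
r = 156.6 / √(299.44 × 1169.2) = 156.6 / 591.6969 ≈ 0.265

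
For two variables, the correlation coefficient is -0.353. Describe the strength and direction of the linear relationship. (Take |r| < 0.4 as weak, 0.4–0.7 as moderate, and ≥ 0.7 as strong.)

weak negative

r = -0.353 < 0 so the relationship is negative.
|r| = 0.353, which falls in the weak range.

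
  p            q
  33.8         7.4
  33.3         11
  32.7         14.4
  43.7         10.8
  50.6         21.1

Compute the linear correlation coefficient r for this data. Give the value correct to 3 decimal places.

0.694

n = 5, Σp = 194.1, Σq = 64.7, Σp² = 7790.67, Σq² = 944.97, Σpq = 2626.92
nΣpq − ΣpΣq = 13134.6 − 12558.27 = 576.33
nΣp² − (Σp)² = 38953.35 − 37674.81 = 1278.54; nΣq² − (Σq)² = 4724.85 − 4186.09 = 538.76
r = 576.33 / √(1278.54 × 538.76) = 576.33 / 829.9555 ≈ 0.694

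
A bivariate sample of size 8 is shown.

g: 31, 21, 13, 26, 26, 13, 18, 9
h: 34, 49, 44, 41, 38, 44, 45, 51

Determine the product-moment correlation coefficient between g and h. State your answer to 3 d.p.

-0.803

n = 8, Σg = 157, Σh = 346, Σg² = 3497, Σh² = 15180, Σgh = 6550
nΣgh − ΣgΣh = 52400 − 54322 = -1922
nΣg² − (Σg)² = 27976 − 24649 = 3327; nΣh² − (Σh)² = 121440 − 119716 = 1724
r = -1922 / √(3327 × 1724) = -1922 / 2394.9422 ≈ -0.803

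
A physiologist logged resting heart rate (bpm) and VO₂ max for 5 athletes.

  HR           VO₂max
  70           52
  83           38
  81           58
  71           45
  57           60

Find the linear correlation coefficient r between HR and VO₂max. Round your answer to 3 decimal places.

n = 5, Σx = 362, Σy = 253, Σx² = 26640, Σy² = 13137, Σxy = 18107
nΣxy − ΣxΣy = 90535 − 91586 = -1051
nΣx² − (Σx)² = 133200 − 131044 = 2156; nΣy² − (Σy)² = 65685 − 64009 = 1676
r = -1051 / √(2156 × 1676) = -1051 / 1900.9093 ≈ -0.553

-0.553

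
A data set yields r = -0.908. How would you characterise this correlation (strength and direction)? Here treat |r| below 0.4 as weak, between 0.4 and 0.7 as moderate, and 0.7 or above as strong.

r = -0.908 < 0 so the relationship is negative.
|r| = 0.908, which falls in the strong range.

strong negative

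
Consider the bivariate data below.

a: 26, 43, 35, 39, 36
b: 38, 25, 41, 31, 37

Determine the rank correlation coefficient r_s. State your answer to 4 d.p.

Rank a: 1, 5, 2, 4, 3
Rank b: 4, 1, 5, 2, 3
d = rank(a) − rank(b): -3, 4, -3, 2, 0; Σd² = 38
ρ = 1 − 6Σd² / [n(n²−1)] = 1 − 6×38 / (5×24) = 1 − 228/120 ≈ -0.9000

-0.9000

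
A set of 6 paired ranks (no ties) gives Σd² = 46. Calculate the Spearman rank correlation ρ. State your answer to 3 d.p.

ρ = 1 − 6Σd² / [n(n²−1)] = 1 − 6×46 / (6×35)
  = 1 − 276/210 = 1 − 1.3143 ≈ -0.314

-0.314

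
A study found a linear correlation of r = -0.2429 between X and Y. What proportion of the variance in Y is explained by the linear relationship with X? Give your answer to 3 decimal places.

r² = (-0.2429)² = 0.059

0.059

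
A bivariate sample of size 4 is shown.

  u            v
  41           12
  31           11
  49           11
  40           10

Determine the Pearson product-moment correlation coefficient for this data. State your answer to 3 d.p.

n = 4, Σu = 161, Σv = 44, Σu² = 6643, Σv² = 486, Σuv = 1772
nΣuv − ΣuΣv = 7088 − 7084 = 4
nΣu² − (Σu)² = 26572 − 25921 = 651; nΣv² − (Σv)² = 1944 − 1936 = 8
r = 4 / √(651 × 8) = 4 / 72.1665 ≈ 0.055

0.055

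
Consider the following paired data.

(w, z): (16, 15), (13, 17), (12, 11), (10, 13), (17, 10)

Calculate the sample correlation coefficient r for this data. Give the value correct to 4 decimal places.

-0.1394

n = 5, Σw = 68, Σz = 66, Σw² = 958, Σz² = 904, Σwz = 893
nΣwz − ΣwΣz = 4465 − 4488 = -23
nΣw² − (Σw)² = 4790 − 4624 = 166; nΣz² − (Σz)² = 4520 − 4356 = 164
r = -23 / √(166 × 164) = -23 / 164.9970 ≈ -0.1394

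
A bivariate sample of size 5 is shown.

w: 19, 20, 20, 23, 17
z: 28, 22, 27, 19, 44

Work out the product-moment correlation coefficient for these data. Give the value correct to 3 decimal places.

-0.894

n = 5, Σw = 99, Σz = 140, Σw² = 1979, Σz² = 4294, Σwz = 2697
nΣwz − ΣwΣz = 13485 − 13860 = -375
nΣw² − (Σw)² = 9895 − 9801 = 94; nΣz² − (Σz)² = 21470 − 19600 = 1870
r = -375 / √(94 × 1870) = -375 / 419.2613 ≈ -0.894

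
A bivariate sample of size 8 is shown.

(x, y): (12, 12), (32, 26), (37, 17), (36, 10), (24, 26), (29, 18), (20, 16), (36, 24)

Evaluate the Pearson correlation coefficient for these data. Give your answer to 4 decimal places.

n = 8, Σx = 226, Σy = 149, Σx² = 6946, Σy² = 3041, Σxy = 4295
nΣxy − ΣxΣy = 34360 − 33674 = 686
nΣx² − (Σx)² = 55568 − 51076 = 4492; nΣy² − (Σy)² = 24328 − 22201 = 2127
r = 686 / √(4492 × 2127) = 686 / 3091.0328 ≈ 0.2219

0.2219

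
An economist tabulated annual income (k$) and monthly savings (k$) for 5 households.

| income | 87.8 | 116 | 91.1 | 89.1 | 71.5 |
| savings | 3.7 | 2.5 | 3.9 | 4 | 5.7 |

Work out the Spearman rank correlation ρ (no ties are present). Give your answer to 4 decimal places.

-0.7000

Rank income: 2, 5, 4, 3, 1
Rank savings: 2, 1, 3, 4, 5
d = rank(income) − rank(savings): 0, 4, 1, -1, -4; Σd² = 34
ρ = 1 − 6Σd² / [n(n²−1)] = 1 − 6×34 / (5×24) = 1 − 204/120 ≈ -0.7000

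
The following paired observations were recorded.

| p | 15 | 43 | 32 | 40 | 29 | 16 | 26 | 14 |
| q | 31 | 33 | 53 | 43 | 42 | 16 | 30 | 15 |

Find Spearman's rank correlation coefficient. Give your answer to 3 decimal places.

0.762

Rank p: 2, 8, 6, 7, 5, 3, 4, 1
Rank q: 4, 5, 8, 7, 6, 2, 3, 1
d = rank(p) − rank(q): -2, 3, -2, 0, -1, 1, 1, 0; Σd² = 20
ρ = 1 − 6Σd² / [n(n²−1)] = 1 − 6×20 / (8×63) = 1 − 120/504 ≈ 0.762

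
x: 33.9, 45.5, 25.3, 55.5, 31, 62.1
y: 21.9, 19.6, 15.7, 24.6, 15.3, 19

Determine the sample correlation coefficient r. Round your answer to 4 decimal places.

n = 6, Σx = 253.3, Σy = 116.1, Σx² = 11757.21, Σy² = 2310.51, Σxy = 5050.92
nΣxy − ΣxΣy = 30305.52 − 29408.13 = 897.39
nΣx² − (Σx)² = 70543.26 − 64160.89 = 6382.37; nΣy² − (Σy)² = 13863.06 − 13479.21 = 383.85
r = 897.39 / √(6382.37 × 383.85) = 897.39 / 1565.2069 ≈ 0.5733

0.5733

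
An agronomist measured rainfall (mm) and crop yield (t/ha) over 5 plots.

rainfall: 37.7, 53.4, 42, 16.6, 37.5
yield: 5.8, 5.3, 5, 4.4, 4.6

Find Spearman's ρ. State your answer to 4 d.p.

Rank rainfall: 3, 5, 4, 1, 2
Rank yield: 5, 4, 3, 1, 2
d = rank(rainfall) − rank(yield): -2, 1, 1, 0, 0; Σd² = 6
ρ = 1 − 6Σd² / [n(n²−1)] = 1 − 6×6 / (5×24) = 1 − 36/120 ≈ 0.7000

0.7000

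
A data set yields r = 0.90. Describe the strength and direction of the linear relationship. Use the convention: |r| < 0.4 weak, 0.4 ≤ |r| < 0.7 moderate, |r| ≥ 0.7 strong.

strong positive

r = 0.90 > 0 so the relationship is positive.
|r| = 0.90, which falls in the strong range.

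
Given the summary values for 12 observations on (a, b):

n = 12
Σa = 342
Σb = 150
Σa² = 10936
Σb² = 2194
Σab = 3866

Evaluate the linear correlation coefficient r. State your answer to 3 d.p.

-0.664

r = (nΣab − ΣaΣb) / √[(nΣa² − (Σa)²)(nΣb² − (Σb)²)]
Numerator: 12×3866 − 342×150 = -4908
Denominator: √[(131232 − 116964)(26328 − 22500)] = √[14268 × 3828] = 7390.3927
r = -4908 / 7390.3927 ≈ -0.664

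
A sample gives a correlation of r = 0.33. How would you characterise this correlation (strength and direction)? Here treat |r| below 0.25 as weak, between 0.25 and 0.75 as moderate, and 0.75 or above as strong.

moderate positive

r = 0.33 > 0 so the relationship is positive.
|r| = 0.33, which falls in the moderate range.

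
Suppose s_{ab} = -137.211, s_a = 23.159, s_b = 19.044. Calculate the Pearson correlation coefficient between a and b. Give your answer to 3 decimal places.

r = Cov(a,b) / (s_a · s_b) = -137.211 / (23.159 × 19.044)
  = -137.211 / 441.0400 ≈ -0.311

-0.311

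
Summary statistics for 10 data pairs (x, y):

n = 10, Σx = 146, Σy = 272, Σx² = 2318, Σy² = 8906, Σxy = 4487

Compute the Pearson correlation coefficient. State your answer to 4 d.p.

r = (nΣxy − ΣxΣy) / √[(nΣx² − (Σx)²)(nΣy² − (Σy)²)]
Numerator: 10×4487 − 146×272 = 5158
Denominator: √[(23180 − 21316)(89060 − 73984)] = √[1864 × 15076] = 5301.1003
r = 5158 / 5301.1003 ≈ 0.9730

0.9730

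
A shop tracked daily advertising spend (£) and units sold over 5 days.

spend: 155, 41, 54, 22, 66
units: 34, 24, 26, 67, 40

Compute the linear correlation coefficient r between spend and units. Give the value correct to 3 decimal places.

n = 5, Σx = 338, Σy = 191, Σx² = 33462, Σy² = 8497, Σxy = 11772
nΣxy − ΣxΣy = 58860 − 64558 = -5698
nΣx² − (Σx)² = 167310 − 114244 = 53066; nΣy² − (Σy)² = 42485 − 36481 = 6004
r = -5698 / √(53066 × 6004) = -5698 / 17849.6012 ≈ -0.319

-0.319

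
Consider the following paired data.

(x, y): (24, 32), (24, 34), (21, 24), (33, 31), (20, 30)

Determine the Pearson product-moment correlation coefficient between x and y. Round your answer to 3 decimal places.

0.344

n = 5, Σx = 122, Σy = 151, Σx² = 3082, Σy² = 4617, Σxy = 3711
nΣxy − ΣxΣy = 18555 − 18422 = 133
nΣx² − (Σx)² = 15410 − 14884 = 526; nΣy² − (Σy)² = 23085 − 22801 = 284
r = 133 / √(526 × 284) = 133 / 386.5023 ≈ 0.344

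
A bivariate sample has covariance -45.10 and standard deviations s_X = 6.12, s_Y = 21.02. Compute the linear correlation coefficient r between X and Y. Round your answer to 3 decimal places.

-0.351

r = Cov(X,Y) / (s_X · s_Y) = -45.10 / (6.12 × 21.02)
  = -45.10 / 128.6424 ≈ -0.351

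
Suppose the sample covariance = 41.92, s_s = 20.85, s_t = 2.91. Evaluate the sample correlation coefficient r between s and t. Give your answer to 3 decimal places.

0.691

r = Cov(s,t) / (s_s · s_t) = 41.92 / (20.85 × 2.91)
  = 41.92 / 60.6735 ≈ 0.691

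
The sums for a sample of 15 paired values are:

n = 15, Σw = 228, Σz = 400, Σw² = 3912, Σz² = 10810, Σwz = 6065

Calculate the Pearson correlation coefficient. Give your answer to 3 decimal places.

-0.059

r = (nΣwz − ΣwΣz) / √[(nΣw² − (Σw)²)(nΣz² − (Σz)²)]
Numerator: 15×6065 − 228×400 = -225
Denominator: √[(58680 − 51984)(162150 − 160000)] = √[6696 × 2150] = 3794.2588
r = -225 / 3794.2588 ≈ -0.059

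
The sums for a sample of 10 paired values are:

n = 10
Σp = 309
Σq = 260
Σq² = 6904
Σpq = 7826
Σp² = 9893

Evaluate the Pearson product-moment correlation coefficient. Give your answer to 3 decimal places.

r = (nΣpq − ΣpΣq) / √[(nΣp² − (Σp)²)(nΣq² − (Σq)²)]
Numerator: 10×7826 − 309×260 = -2080
Denominator: √[(98930 − 95481)(69040 − 67600)] = √[3449 × 1440] = 2228.5780
r = -2080 / 2228.5780 ≈ -0.933

-0.933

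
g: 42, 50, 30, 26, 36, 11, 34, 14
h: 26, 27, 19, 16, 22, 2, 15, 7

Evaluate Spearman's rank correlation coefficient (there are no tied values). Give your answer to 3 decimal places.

0.929

Rank g: 7, 8, 4, 3, 6, 1, 5, 2
Rank h: 7, 8, 5, 4, 6, 1, 3, 2
d = rank(g) − rank(h): 0, 0, -1, -1, 0, 0, 2, 0; Σd² = 6
ρ = 1 − 6Σd² / [n(n²−1)] = 1 − 6×6 / (8×63) = 1 − 36/504 ≈ 0.929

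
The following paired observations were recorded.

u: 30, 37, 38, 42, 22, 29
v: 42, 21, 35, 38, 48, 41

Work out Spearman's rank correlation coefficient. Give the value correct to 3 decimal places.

Rank u: 3, 4, 5, 6, 1, 2
Rank v: 5, 1, 2, 3, 6, 4
d = rank(u) − rank(v): -2, 3, 3, 3, -5, -2; Σd² = 60
ρ = 1 − 6Σd² / [n(n²−1)] = 1 − 6×60 / (6×35) = 1 − 360/210 ≈ -0.714

-0.714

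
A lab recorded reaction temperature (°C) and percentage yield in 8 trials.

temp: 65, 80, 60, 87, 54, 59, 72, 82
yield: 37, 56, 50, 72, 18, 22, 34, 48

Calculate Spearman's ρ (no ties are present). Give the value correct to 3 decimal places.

0.786

Rank temp: 4, 6, 3, 8, 1, 2, 5, 7
Rank yield: 4, 7, 6, 8, 1, 2, 3, 5
d = rank(temp) − rank(yield): 0, -1, -3, 0, 0, 0, 2, 2; Σd² = 18
ρ = 1 − 6Σd² / [n(n²−1)] = 1 − 6×18 / (8×63) = 1 − 108/504 ≈ 0.786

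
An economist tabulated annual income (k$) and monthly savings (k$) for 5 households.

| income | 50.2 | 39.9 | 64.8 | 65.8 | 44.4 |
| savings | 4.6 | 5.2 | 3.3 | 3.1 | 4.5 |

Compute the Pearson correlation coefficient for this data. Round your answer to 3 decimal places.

n = 5, Σx = 265.1, Σy = 20.7, Σx² = 14612.09, Σy² = 88.95, Σxy = 1056.02
nΣxy − ΣxΣy = 5280.1 − 5487.57 = -207.47
nΣx² − (Σx)² = 73060.45 − 70278.01 = 2782.44; nΣy² − (Σy)² = 444.75 − 428.49 = 16.26
r = -207.47 / √(2782.44 × 16.26) = -207.47 / 212.7028 ≈ -0.975

-0.975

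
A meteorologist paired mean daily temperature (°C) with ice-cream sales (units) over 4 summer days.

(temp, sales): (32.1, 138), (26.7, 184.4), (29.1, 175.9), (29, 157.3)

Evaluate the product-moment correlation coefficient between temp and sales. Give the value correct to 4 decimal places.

n = 4, Σx = 116.9, Σy = 655.6, Σx² = 3431.11, Σy² = 108731.46, Σxy = 19033.67
nΣxy − ΣxΣy = 76134.68 − 76639.64 = -504.96
nΣx² − (Σx)² = 13724.44 − 13665.61 = 58.83; nΣy² − (Σy)² = 434925.84 − 429811.36 = 5114.48
r = -504.96 / √(58.83 × 5114.48) = -504.96 / 548.5297 ≈ -0.9206

-0.9206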